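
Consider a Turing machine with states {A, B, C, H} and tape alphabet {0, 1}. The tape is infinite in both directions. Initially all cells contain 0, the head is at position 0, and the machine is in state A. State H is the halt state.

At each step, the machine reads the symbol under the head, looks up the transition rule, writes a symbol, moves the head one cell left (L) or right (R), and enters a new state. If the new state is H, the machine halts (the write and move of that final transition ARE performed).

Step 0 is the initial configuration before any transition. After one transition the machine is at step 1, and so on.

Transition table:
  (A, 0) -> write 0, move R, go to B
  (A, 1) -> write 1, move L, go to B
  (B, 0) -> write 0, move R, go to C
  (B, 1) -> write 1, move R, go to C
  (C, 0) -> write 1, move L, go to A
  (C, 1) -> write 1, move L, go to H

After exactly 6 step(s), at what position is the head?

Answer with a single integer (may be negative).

Answer: 2

Derivation:
Step 1: in state A at pos 0, read 0 -> (A,0)->write 0,move R,goto B. Now: state=B, head=1, tape[-1..2]=0000 (head:   ^)
Step 2: in state B at pos 1, read 0 -> (B,0)->write 0,move R,goto C. Now: state=C, head=2, tape[-1..3]=00000 (head:    ^)
Step 3: in state C at pos 2, read 0 -> (C,0)->write 1,move L,goto A. Now: state=A, head=1, tape[-1..3]=00010 (head:   ^)
Step 4: in state A at pos 1, read 0 -> (A,0)->write 0,move R,goto B. Now: state=B, head=2, tape[-1..3]=00010 (head:    ^)
Step 5: in state B at pos 2, read 1 -> (B,1)->write 1,move R,goto C. Now: state=C, head=3, tape[-1..4]=000100 (head:     ^)
Step 6: in state C at pos 3, read 0 -> (C,0)->write 1,move L,goto A. Now: state=A, head=2, tape[-1..4]=000110 (head:    ^)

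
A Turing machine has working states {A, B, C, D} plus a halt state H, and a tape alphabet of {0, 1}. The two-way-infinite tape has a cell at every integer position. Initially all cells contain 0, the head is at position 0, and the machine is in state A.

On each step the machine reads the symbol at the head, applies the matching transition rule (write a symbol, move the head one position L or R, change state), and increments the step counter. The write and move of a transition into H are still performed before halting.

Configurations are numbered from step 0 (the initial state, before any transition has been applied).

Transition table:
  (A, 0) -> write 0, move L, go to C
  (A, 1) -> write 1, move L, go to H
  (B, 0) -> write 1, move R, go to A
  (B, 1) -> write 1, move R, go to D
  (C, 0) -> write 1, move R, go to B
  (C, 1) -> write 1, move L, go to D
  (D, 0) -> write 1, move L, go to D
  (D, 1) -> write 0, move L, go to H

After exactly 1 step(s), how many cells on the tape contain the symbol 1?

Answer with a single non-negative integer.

Step 1: in state A at pos 0, read 0 -> (A,0)->write 0,move L,goto C. Now: state=C, head=-1, tape[-2..1]=0000 (head:  ^)
No cell contains 1 after step 1 -> 0 cell(s)

Answer: 0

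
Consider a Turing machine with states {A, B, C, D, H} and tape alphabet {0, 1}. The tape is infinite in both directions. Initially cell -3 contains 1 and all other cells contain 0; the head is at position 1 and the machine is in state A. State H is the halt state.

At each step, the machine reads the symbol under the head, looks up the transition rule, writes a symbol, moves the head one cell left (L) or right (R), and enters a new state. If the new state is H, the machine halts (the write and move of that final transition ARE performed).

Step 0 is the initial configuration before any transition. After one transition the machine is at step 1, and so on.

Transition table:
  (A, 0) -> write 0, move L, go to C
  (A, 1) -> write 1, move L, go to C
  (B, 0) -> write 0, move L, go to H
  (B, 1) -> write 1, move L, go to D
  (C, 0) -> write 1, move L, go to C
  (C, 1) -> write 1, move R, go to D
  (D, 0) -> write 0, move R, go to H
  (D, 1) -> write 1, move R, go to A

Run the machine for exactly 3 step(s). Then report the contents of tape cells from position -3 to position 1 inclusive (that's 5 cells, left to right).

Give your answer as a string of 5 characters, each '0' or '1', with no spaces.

Answer: 10110

Derivation:
Step 1: in state A at pos 1, read 0 -> (A,0)->write 0,move L,goto C. Now: state=C, head=0, tape[-4..2]=0100000 (head:     ^)
Step 2: in state C at pos 0, read 0 -> (C,0)->write 1,move L,goto C. Now: state=C, head=-1, tape[-4..2]=0100100 (head:    ^)
Step 3: in state C at pos -1, read 0 -> (C,0)->write 1,move L,goto C. Now: state=C, head=-2, tape[-4..2]=0101100 (head:   ^)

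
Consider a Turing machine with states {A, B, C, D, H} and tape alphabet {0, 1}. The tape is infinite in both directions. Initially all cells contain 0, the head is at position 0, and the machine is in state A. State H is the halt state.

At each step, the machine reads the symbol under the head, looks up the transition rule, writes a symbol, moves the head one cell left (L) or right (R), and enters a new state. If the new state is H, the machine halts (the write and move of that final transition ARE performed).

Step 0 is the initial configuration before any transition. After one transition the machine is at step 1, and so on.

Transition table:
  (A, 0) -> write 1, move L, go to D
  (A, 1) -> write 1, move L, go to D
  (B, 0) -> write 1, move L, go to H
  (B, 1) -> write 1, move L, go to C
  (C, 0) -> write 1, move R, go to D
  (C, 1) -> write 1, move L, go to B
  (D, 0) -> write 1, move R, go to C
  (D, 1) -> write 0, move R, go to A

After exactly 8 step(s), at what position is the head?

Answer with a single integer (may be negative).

Step 1: in state A at pos 0, read 0 -> (A,0)->write 1,move L,goto D. Now: state=D, head=-1, tape[-2..1]=0010 (head:  ^)
Step 2: in state D at pos -1, read 0 -> (D,0)->write 1,move R,goto C. Now: state=C, head=0, tape[-2..1]=0110 (head:   ^)
Step 3: in state C at pos 0, read 1 -> (C,1)->write 1,move L,goto B. Now: state=B, head=-1, tape[-2..1]=0110 (head:  ^)
Step 4: in state B at pos -1, read 1 -> (B,1)->write 1,move L,goto C. Now: state=C, head=-2, tape[-3..1]=00110 (head:  ^)
Step 5: in state C at pos -2, read 0 -> (C,0)->write 1,move R,goto D. Now: state=D, head=-1, tape[-3..1]=01110 (head:   ^)
Step 6: in state D at pos -1, read 1 -> (D,1)->write 0,move R,goto A. Now: state=A, head=0, tape[-3..1]=01010 (head:    ^)
Step 7: in state A at pos 0, read 1 -> (A,1)->write 1,move L,goto D. Now: state=D, head=-1, tape[-3..1]=01010 (head:   ^)
Step 8: in state D at pos -1, read 0 -> (D,0)->write 1,move R,goto C. Now: state=C, head=0, tape[-3..1]=01110 (head:    ^)

Answer: 0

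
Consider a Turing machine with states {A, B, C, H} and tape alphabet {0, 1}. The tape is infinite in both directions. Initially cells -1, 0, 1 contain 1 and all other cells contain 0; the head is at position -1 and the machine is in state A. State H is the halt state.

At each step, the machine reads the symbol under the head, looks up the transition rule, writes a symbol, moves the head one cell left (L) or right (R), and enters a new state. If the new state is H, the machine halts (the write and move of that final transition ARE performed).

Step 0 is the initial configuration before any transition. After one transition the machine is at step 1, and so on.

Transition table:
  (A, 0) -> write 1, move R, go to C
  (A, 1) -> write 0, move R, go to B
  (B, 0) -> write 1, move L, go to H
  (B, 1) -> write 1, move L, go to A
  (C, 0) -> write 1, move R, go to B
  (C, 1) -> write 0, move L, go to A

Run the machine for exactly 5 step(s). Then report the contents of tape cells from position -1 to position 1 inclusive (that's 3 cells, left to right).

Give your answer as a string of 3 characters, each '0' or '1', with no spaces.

Answer: 001

Derivation:
Step 1: in state A at pos -1, read 1 -> (A,1)->write 0,move R,goto B. Now: state=B, head=0, tape[-2..2]=00110 (head:   ^)
Step 2: in state B at pos 0, read 1 -> (B,1)->write 1,move L,goto A. Now: state=A, head=-1, tape[-2..2]=00110 (head:  ^)
Step 3: in state A at pos -1, read 0 -> (A,0)->write 1,move R,goto C. Now: state=C, head=0, tape[-2..2]=01110 (head:   ^)
Step 4: in state C at pos 0, read 1 -> (C,1)->write 0,move L,goto A. Now: state=A, head=-1, tape[-2..2]=01010 (head:  ^)
Step 5: in state A at pos -1, read 1 -> (A,1)->write 0,move R,goto B. Now: state=B, head=0, tape[-2..2]=00010 (head:   ^)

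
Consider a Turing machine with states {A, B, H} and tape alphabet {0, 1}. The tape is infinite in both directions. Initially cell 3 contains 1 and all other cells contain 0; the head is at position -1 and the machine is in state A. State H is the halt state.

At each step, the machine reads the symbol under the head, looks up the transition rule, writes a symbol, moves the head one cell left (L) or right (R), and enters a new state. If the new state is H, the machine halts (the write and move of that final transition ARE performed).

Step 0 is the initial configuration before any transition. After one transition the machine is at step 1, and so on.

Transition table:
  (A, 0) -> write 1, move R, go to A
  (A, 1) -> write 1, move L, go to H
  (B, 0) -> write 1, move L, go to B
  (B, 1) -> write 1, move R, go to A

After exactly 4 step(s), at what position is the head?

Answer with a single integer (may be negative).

Step 1: in state A at pos -1, read 0 -> (A,0)->write 1,move R,goto A. Now: state=A, head=0, tape[-2..4]=0100010 (head:   ^)
Step 2: in state A at pos 0, read 0 -> (A,0)->write 1,move R,goto A. Now: state=A, head=1, tape[-2..4]=0110010 (head:    ^)
Step 3: in state A at pos 1, read 0 -> (A,0)->write 1,move R,goto A. Now: state=A, head=2, tape[-2..4]=0111010 (head:     ^)
Step 4: in state A at pos 2, read 0 -> (A,0)->write 1,move R,goto A. Now: state=A, head=3, tape[-2..4]=0111110 (head:      ^)

Answer: 3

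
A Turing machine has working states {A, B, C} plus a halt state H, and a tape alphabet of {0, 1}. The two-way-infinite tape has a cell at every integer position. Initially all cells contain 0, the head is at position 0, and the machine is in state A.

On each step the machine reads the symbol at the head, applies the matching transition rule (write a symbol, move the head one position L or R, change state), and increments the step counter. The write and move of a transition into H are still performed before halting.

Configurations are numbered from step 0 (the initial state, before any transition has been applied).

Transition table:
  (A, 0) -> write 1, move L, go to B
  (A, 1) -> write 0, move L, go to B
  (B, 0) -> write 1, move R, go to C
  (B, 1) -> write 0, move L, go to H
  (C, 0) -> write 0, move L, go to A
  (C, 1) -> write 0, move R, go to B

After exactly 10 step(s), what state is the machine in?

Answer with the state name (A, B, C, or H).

Answer: H

Derivation:
Step 1: in state A at pos 0, read 0 -> (A,0)->write 1,move L,goto B. Now: state=B, head=-1, tape[-2..1]=0010 (head:  ^)
Step 2: in state B at pos -1, read 0 -> (B,0)->write 1,move R,goto C. Now: state=C, head=0, tape[-2..1]=0110 (head:   ^)
Step 3: in state C at pos 0, read 1 -> (C,1)->write 0,move R,goto B. Now: state=B, head=1, tape[-2..2]=01000 (head:    ^)
Step 4: in state B at pos 1, read 0 -> (B,0)->write 1,move R,goto C. Now: state=C, head=2, tape[-2..3]=010100 (head:     ^)
Step 5: in state C at pos 2, read 0 -> (C,0)->write 0,move L,goto A. Now: state=A, head=1, tape[-2..3]=010100 (head:    ^)
Step 6: in state A at pos 1, read 1 -> (A,1)->write 0,move L,goto B. Now: state=B, head=0, tape[-2..3]=010000 (head:   ^)
Step 7: in state B at pos 0, read 0 -> (B,0)->write 1,move R,goto C. Now: state=C, head=1, tape[-2..3]=011000 (head:    ^)
Step 8: in state C at pos 1, read 0 -> (C,0)->write 0,move L,goto A. Now: state=A, head=0, tape[-2..3]=011000 (head:   ^)
Step 9: in state A at pos 0, read 1 -> (A,1)->write 0,move L,goto B. Now: state=B, head=-1, tape[-2..3]=010000 (head:  ^)
Step 10: in state B at pos -1, read 1 -> (B,1)->write 0,move L,goto H. Now: state=H, head=-2, tape[-3..3]=0000000 (head:  ^)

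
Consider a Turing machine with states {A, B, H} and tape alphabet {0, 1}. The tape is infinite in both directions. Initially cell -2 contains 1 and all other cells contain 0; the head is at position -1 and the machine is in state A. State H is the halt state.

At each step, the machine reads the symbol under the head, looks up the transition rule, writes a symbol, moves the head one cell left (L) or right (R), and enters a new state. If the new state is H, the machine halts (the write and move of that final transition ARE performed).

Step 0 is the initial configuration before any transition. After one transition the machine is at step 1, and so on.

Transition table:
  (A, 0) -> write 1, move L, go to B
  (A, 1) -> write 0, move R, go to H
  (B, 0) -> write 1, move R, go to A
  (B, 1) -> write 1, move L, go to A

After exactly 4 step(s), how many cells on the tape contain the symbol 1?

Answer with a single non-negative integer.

Answer: 4

Derivation:
Step 1: in state A at pos -1, read 0 -> (A,0)->write 1,move L,goto B. Now: state=B, head=-2, tape[-3..0]=0110 (head:  ^)
Step 2: in state B at pos -2, read 1 -> (B,1)->write 1,move L,goto A. Now: state=A, head=-3, tape[-4..0]=00110 (head:  ^)
Step 3: in state A at pos -3, read 0 -> (A,0)->write 1,move L,goto B. Now: state=B, head=-4, tape[-5..0]=001110 (head:  ^)
Step 4: in state B at pos -4, read 0 -> (B,0)->write 1,move R,goto A. Now: state=A, head=-3, tape[-5..0]=011110 (head:   ^)
Cells containing 1 after step 4: {-4, -3, -2, -1} -> 4 cell(s)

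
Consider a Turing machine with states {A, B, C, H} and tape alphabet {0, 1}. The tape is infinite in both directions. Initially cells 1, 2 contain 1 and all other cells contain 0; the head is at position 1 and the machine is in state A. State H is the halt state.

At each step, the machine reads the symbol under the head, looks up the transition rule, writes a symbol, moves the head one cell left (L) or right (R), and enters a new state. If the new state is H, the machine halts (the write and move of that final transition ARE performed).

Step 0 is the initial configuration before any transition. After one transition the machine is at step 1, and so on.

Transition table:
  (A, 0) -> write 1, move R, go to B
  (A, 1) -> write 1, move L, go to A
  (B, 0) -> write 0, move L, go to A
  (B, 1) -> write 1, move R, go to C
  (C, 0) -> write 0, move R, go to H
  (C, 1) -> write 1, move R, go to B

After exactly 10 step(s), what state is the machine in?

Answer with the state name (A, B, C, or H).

Step 1: in state A at pos 1, read 1 -> (A,1)->write 1,move L,goto A. Now: state=A, head=0, tape[-1..3]=00110 (head:  ^)
Step 2: in state A at pos 0, read 0 -> (A,0)->write 1,move R,goto B. Now: state=B, head=1, tape[-1..3]=01110 (head:   ^)
Step 3: in state B at pos 1, read 1 -> (B,1)->write 1,move R,goto C. Now: state=C, head=2, tape[-1..3]=01110 (head:    ^)
Step 4: in state C at pos 2, read 1 -> (C,1)->write 1,move R,goto B. Now: state=B, head=3, tape[-1..4]=011100 (head:     ^)
Step 5: in state B at pos 3, read 0 -> (B,0)->write 0,move L,goto A. Now: state=A, head=2, tape[-1..4]=011100 (head:    ^)
Step 6: in state A at pos 2, read 1 -> (A,1)->write 1,move L,goto A. Now: state=A, head=1, tape[-1..4]=011100 (head:   ^)
Step 7: in state A at pos 1, read 1 -> (A,1)->write 1,move L,goto A. Now: state=A, head=0, tape[-1..4]=011100 (head:  ^)
Step 8: in state A at pos 0, read 1 -> (A,1)->write 1,move L,goto A. Now: state=A, head=-1, tape[-2..4]=0011100 (head:  ^)
Step 9: in state A at pos -1, read 0 -> (A,0)->write 1,move R,goto B. Now: state=B, head=0, tape[-2..4]=0111100 (head:   ^)
Step 10: in state B at pos 0, read 1 -> (B,1)->write 1,move R,goto C. Now: state=C, head=1, tape[-2..4]=0111100 (head:    ^)

Answer: C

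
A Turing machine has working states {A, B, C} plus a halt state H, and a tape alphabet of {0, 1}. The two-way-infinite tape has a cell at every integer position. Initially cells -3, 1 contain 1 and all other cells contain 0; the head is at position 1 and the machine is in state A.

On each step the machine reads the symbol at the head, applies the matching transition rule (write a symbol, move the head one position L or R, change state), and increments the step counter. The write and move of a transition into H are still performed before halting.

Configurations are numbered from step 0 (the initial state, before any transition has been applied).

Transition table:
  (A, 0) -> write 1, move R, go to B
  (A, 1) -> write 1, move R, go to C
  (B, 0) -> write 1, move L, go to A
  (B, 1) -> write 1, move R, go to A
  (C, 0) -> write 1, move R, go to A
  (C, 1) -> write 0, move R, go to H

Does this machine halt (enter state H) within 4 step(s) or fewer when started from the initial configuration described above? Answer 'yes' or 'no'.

Answer: no

Derivation:
Step 1: in state A at pos 1, read 1 -> (A,1)->write 1,move R,goto C. Now: state=C, head=2, tape[-4..3]=01000100 (head:       ^)
Step 2: in state C at pos 2, read 0 -> (C,0)->write 1,move R,goto A. Now: state=A, head=3, tape[-4..4]=010001100 (head:        ^)
Step 3: in state A at pos 3, read 0 -> (A,0)->write 1,move R,goto B. Now: state=B, head=4, tape[-4..5]=0100011100 (head:         ^)
Step 4: in state B at pos 4, read 0 -> (B,0)->write 1,move L,goto A. Now: state=A, head=3, tape[-4..5]=0100011110 (head:        ^)
After 4 step(s): state = A (not H) -> not halted within 4 -> no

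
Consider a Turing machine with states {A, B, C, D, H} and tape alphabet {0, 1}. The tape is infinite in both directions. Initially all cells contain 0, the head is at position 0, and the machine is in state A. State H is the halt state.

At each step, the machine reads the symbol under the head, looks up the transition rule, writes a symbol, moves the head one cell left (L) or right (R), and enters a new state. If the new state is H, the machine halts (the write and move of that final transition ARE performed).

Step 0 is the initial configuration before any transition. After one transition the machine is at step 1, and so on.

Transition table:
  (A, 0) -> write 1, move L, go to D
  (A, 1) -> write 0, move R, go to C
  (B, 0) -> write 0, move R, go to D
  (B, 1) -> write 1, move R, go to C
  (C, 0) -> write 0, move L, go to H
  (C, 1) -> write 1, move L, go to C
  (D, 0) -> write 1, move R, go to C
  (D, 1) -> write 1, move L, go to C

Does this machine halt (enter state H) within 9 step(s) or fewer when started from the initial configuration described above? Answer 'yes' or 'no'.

Step 1: in state A at pos 0, read 0 -> (A,0)->write 1,move L,goto D. Now: state=D, head=-1, tape[-2..1]=0010 (head:  ^)
Step 2: in state D at pos -1, read 0 -> (D,0)->write 1,move R,goto C. Now: state=C, head=0, tape[-2..1]=0110 (head:   ^)
Step 3: in state C at pos 0, read 1 -> (C,1)->write 1,move L,goto C. Now: state=C, head=-1, tape[-2..1]=0110 (head:  ^)
Step 4: in state C at pos -1, read 1 -> (C,1)->write 1,move L,goto C. Now: state=C, head=-2, tape[-3..1]=00110 (head:  ^)
Step 5: in state C at pos -2, read 0 -> (C,0)->write 0,move L,goto H. Now: state=H, head=-3, tape[-4..1]=000110 (head:  ^)
State H reached at step 5; 5 <= 9 -> yes

Answer: yes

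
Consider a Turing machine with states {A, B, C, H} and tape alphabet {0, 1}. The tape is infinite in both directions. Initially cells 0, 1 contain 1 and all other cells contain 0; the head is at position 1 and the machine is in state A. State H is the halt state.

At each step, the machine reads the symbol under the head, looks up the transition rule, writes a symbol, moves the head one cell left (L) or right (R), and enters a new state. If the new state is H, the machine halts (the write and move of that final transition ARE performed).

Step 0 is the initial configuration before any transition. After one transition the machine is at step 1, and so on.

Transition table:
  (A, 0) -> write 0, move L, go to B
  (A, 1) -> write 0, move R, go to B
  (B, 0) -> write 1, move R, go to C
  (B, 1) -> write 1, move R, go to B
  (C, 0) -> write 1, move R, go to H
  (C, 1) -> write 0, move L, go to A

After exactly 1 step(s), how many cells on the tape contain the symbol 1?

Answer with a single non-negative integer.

Answer: 1

Derivation:
Step 1: in state A at pos 1, read 1 -> (A,1)->write 0,move R,goto B. Now: state=B, head=2, tape[-1..3]=01000 (head:    ^)
Cells containing 1 after step 1: {0} -> 1 cell(s)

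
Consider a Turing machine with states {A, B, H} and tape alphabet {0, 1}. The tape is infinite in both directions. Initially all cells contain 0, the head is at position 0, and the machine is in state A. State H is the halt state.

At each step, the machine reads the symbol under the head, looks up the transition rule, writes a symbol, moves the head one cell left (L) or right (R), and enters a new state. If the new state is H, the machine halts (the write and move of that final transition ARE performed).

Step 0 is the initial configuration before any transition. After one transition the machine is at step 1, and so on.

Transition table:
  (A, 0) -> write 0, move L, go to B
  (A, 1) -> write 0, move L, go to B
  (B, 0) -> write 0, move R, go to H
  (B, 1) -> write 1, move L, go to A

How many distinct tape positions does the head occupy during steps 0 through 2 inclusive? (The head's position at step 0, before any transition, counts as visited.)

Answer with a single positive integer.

Step 1: in state A at pos 0, read 0 -> (A,0)->write 0,move L,goto B. Now: state=B, head=-1, tape[-2..1]=0000 (head:  ^)
Step 2: in state B at pos -1, read 0 -> (B,0)->write 0,move R,goto H. Now: state=H, head=0, tape[-2..1]=0000 (head:   ^)
Head positions at steps 0..2: starting at 0, distinct positions visited = {-1, 0} -> 2 position(s)

Answer: 2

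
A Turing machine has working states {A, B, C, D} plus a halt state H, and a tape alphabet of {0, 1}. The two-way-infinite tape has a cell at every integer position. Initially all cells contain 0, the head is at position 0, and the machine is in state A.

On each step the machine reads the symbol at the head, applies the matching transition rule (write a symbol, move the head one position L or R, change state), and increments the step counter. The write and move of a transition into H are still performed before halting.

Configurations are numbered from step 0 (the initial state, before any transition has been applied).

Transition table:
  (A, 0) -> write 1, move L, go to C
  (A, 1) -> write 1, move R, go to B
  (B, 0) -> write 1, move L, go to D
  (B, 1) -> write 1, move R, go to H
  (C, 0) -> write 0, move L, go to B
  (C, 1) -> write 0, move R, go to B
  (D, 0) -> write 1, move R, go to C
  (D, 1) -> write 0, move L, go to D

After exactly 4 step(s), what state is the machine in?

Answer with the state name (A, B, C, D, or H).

Answer: C

Derivation:
Step 1: in state A at pos 0, read 0 -> (A,0)->write 1,move L,goto C. Now: state=C, head=-1, tape[-2..1]=0010 (head:  ^)
Step 2: in state C at pos -1, read 0 -> (C,0)->write 0,move L,goto B. Now: state=B, head=-2, tape[-3..1]=00010 (head:  ^)
Step 3: in state B at pos -2, read 0 -> (B,0)->write 1,move L,goto D. Now: state=D, head=-3, tape[-4..1]=001010 (head:  ^)
Step 4: in state D at pos -3, read 0 -> (D,0)->write 1,move R,goto C. Now: state=C, head=-2, tape[-4..1]=011010 (head:   ^)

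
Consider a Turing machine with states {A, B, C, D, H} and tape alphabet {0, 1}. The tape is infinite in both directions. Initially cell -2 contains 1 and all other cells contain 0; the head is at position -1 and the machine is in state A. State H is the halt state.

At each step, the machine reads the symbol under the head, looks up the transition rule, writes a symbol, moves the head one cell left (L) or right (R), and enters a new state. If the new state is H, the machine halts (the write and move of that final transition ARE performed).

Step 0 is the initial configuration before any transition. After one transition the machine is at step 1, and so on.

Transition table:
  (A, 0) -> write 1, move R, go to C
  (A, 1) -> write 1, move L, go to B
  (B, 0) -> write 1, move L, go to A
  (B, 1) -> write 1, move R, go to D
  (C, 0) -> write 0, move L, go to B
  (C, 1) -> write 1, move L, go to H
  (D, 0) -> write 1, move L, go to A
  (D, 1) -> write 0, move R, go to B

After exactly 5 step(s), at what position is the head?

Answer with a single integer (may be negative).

Step 1: in state A at pos -1, read 0 -> (A,0)->write 1,move R,goto C. Now: state=C, head=0, tape[-3..1]=01100 (head:    ^)
Step 2: in state C at pos 0, read 0 -> (C,0)->write 0,move L,goto B. Now: state=B, head=-1, tape[-3..1]=01100 (head:   ^)
Step 3: in state B at pos -1, read 1 -> (B,1)->write 1,move R,goto D. Now: state=D, head=0, tape[-3..1]=01100 (head:    ^)
Step 4: in state D at pos 0, read 0 -> (D,0)->write 1,move L,goto A. Now: state=A, head=-1, tape[-3..1]=01110 (head:   ^)
Step 5: in state A at pos -1, read 1 -> (A,1)->write 1,move L,goto B. Now: state=B, head=-2, tape[-3..1]=01110 (head:  ^)

Answer: -2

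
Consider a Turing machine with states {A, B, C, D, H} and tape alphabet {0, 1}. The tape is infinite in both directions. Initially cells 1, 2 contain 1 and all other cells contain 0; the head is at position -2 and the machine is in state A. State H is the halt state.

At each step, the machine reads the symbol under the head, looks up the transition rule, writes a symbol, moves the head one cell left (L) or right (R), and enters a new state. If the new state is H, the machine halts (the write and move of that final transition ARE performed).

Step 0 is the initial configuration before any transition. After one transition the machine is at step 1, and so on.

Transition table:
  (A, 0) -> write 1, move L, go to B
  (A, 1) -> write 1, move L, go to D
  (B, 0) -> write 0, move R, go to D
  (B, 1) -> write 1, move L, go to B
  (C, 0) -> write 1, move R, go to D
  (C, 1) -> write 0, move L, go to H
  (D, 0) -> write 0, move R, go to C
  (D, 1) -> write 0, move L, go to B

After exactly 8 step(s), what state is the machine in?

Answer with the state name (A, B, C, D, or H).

Step 1: in state A at pos -2, read 0 -> (A,0)->write 1,move L,goto B. Now: state=B, head=-3, tape[-4..3]=00100110 (head:  ^)
Step 2: in state B at pos -3, read 0 -> (B,0)->write 0,move R,goto D. Now: state=D, head=-2, tape[-4..3]=00100110 (head:   ^)
Step 3: in state D at pos -2, read 1 -> (D,1)->write 0,move L,goto B. Now: state=B, head=-3, tape[-4..3]=00000110 (head:  ^)
Step 4: in state B at pos -3, read 0 -> (B,0)->write 0,move R,goto D. Now: state=D, head=-2, tape[-4..3]=00000110 (head:   ^)
Step 5: in state D at pos -2, read 0 -> (D,0)->write 0,move R,goto C. Now: state=C, head=-1, tape[-4..3]=00000110 (head:    ^)
Step 6: in state C at pos -1, read 0 -> (C,0)->write 1,move R,goto D. Now: state=D, head=0, tape[-4..3]=00010110 (head:     ^)
Step 7: in state D at pos 0, read 0 -> (D,0)->write 0,move R,goto C. Now: state=C, head=1, tape[-4..3]=00010110 (head:      ^)
Step 8: in state C at pos 1, read 1 -> (C,1)->write 0,move L,goto H. Now: state=H, head=0, tape[-4..3]=00010010 (head:     ^)

Answer: H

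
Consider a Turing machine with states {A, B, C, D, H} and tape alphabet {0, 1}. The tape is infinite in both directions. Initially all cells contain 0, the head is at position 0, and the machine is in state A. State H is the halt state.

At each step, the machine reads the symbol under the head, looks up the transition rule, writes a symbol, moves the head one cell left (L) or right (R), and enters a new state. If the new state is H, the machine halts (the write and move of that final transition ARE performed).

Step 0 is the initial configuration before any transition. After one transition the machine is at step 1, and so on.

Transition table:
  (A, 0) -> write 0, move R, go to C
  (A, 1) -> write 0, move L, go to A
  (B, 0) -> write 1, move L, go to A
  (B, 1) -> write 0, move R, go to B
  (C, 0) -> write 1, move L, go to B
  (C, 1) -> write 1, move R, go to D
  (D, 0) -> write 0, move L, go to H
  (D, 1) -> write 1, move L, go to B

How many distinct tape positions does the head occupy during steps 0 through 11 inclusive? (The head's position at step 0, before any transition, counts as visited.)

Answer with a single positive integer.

Answer: 5

Derivation:
Step 1: in state A at pos 0, read 0 -> (A,0)->write 0,move R,goto C. Now: state=C, head=1, tape[-1..2]=0000 (head:   ^)
Step 2: in state C at pos 1, read 0 -> (C,0)->write 1,move L,goto B. Now: state=B, head=0, tape[-1..2]=0010 (head:  ^)
Step 3: in state B at pos 0, read 0 -> (B,0)->write 1,move L,goto A. Now: state=A, head=-1, tape[-2..2]=00110 (head:  ^)
Step 4: in state A at pos -1, read 0 -> (A,0)->write 0,move R,goto C. Now: state=C, head=0, tape[-2..2]=00110 (head:   ^)
Step 5: in state C at pos 0, read 1 -> (C,1)->write 1,move R,goto D. Now: state=D, head=1, tape[-2..2]=00110 (head:    ^)
Step 6: in state D at pos 1, read 1 -> (D,1)->write 1,move L,goto B. Now: state=B, head=0, tape[-2..2]=00110 (head:   ^)
Step 7: in state B at pos 0, read 1 -> (B,1)->write 0,move R,goto B. Now: state=B, head=1, tape[-2..2]=00010 (head:    ^)
Step 8: in state B at pos 1, read 1 -> (B,1)->write 0,move R,goto B. Now: state=B, head=2, tape[-2..3]=000000 (head:     ^)
Step 9: in state B at pos 2, read 0 -> (B,0)->write 1,move L,goto A. Now: state=A, head=1, tape[-2..3]=000010 (head:    ^)
Step 10: in state A at pos 1, read 0 -> (A,0)->write 0,move R,goto C. Now: state=C, head=2, tape[-2..3]=000010 (head:     ^)
Step 11: in state C at pos 2, read 1 -> (C,1)->write 1,move R,goto D. Now: state=D, head=3, tape[-2..4]=0000100 (head:      ^)
Head positions at steps 0..11: starting at 0, distinct positions visited = {-1, 0, 1, 2, 3} -> 5 position(s)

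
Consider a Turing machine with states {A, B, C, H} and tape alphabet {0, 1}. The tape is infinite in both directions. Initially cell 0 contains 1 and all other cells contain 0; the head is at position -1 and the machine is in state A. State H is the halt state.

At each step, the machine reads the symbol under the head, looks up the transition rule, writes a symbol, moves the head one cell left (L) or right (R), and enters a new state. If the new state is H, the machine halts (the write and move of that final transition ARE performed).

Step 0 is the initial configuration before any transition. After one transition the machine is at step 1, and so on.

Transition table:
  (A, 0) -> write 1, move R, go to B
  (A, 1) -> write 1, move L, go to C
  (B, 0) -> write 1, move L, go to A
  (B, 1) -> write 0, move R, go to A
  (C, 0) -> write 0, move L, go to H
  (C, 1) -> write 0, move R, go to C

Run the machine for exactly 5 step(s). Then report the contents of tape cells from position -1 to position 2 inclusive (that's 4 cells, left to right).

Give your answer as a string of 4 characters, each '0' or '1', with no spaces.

Step 1: in state A at pos -1, read 0 -> (A,0)->write 1,move R,goto B. Now: state=B, head=0, tape[-2..1]=0110 (head:   ^)
Step 2: in state B at pos 0, read 1 -> (B,1)->write 0,move R,goto A. Now: state=A, head=1, tape[-2..2]=01000 (head:    ^)
Step 3: in state A at pos 1, read 0 -> (A,0)->write 1,move R,goto B. Now: state=B, head=2, tape[-2..3]=010100 (head:     ^)
Step 4: in state B at pos 2, read 0 -> (B,0)->write 1,move L,goto A. Now: state=A, head=1, tape[-2..3]=010110 (head:    ^)
Step 5: in state A at pos 1, read 1 -> (A,1)->write 1,move L,goto C. Now: state=C, head=0, tape[-2..3]=010110 (head:   ^)

Answer: 1011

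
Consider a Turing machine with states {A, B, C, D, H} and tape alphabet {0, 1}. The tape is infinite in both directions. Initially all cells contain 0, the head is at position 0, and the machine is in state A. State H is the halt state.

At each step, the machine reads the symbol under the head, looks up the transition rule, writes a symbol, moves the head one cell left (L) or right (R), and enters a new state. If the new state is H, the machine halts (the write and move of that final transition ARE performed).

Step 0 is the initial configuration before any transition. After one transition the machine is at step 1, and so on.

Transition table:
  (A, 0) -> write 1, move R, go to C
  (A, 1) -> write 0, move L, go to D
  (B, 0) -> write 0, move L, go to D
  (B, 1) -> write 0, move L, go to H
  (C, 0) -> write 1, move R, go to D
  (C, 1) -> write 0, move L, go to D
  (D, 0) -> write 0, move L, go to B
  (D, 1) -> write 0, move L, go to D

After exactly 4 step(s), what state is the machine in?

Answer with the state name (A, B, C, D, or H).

Step 1: in state A at pos 0, read 0 -> (A,0)->write 1,move R,goto C. Now: state=C, head=1, tape[-1..2]=0100 (head:   ^)
Step 2: in state C at pos 1, read 0 -> (C,0)->write 1,move R,goto D. Now: state=D, head=2, tape[-1..3]=01100 (head:    ^)
Step 3: in state D at pos 2, read 0 -> (D,0)->write 0,move L,goto B. Now: state=B, head=1, tape[-1..3]=01100 (head:   ^)
Step 4: in state B at pos 1, read 1 -> (B,1)->write 0,move L,goto H. Now: state=H, head=0, tape[-1..3]=01000 (head:  ^)

Answer: H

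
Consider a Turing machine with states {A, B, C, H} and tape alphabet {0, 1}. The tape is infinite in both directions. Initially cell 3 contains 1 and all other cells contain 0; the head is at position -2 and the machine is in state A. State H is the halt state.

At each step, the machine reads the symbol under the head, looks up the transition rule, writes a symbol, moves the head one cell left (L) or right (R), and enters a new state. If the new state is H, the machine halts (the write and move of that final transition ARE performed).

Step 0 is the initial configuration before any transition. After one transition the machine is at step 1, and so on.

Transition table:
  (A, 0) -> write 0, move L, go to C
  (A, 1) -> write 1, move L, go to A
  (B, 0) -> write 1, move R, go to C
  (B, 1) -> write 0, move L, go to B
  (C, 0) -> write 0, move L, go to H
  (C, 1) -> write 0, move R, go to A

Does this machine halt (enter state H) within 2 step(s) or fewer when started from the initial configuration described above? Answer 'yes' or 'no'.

Answer: yes

Derivation:
Step 1: in state A at pos -2, read 0 -> (A,0)->write 0,move L,goto C. Now: state=C, head=-3, tape[-4..4]=000000010 (head:  ^)
Step 2: in state C at pos -3, read 0 -> (C,0)->write 0,move L,goto H. Now: state=H, head=-4, tape[-5..4]=0000000010 (head:  ^)
State H reached at step 2; 2 <= 2 -> yes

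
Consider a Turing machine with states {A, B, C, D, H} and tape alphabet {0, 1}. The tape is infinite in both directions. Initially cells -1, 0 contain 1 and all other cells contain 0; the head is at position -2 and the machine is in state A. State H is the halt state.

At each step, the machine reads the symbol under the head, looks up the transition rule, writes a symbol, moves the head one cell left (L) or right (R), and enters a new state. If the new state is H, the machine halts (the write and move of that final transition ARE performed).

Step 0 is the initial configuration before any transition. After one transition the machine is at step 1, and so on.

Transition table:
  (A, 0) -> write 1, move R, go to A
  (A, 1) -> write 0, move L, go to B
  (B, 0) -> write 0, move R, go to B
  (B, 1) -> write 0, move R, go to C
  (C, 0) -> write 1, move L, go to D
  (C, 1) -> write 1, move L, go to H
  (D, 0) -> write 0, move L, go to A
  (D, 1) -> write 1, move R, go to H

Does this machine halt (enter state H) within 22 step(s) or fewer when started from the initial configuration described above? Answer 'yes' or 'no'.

Step 1: in state A at pos -2, read 0 -> (A,0)->write 1,move R,goto A. Now: state=A, head=-1, tape[-3..1]=01110 (head:   ^)
Step 2: in state A at pos -1, read 1 -> (A,1)->write 0,move L,goto B. Now: state=B, head=-2, tape[-3..1]=01010 (head:  ^)
Step 3: in state B at pos -2, read 1 -> (B,1)->write 0,move R,goto C. Now: state=C, head=-1, tape[-3..1]=00010 (head:   ^)
Step 4: in state C at pos -1, read 0 -> (C,0)->write 1,move L,goto D. Now: state=D, head=-2, tape[-3..1]=00110 (head:  ^)
Step 5: in state D at pos -2, read 0 -> (D,0)->write 0,move L,goto A. Now: state=A, head=-3, tape[-4..1]=000110 (head:  ^)
Step 6: in state A at pos -3, read 0 -> (A,0)->write 1,move R,goto A. Now: state=A, head=-2, tape[-4..1]=010110 (head:   ^)
Step 7: in state A at pos -2, read 0 -> (A,0)->write 1,move R,goto A. Now: state=A, head=-1, tape[-4..1]=011110 (head:    ^)
Step 8: in state A at pos -1, read 1 -> (A,1)->write 0,move L,goto B. Now: state=B, head=-2, tape[-4..1]=011010 (head:   ^)
Step 9: in state B at pos -2, read 1 -> (B,1)->write 0,move R,goto C. Now: state=C, head=-1, tape[-4..1]=010010 (head:    ^)
Step 10: in state C at pos -1, read 0 -> (C,0)->write 1,move L,goto D. Now: state=D, head=-2, tape[-4..1]=010110 (head:   ^)
Step 11: in state D at pos -2, read 0 -> (D,0)->write 0,move L,goto A. Now: state=A, head=-3, tape[-4..1]=010110 (head:  ^)
Step 12: in state A at pos -3, read 1 -> (A,1)->write 0,move L,goto B. Now: state=B, head=-4, tape[-5..1]=0000110 (head:  ^)
Step 13: in state B at pos -4, read 0 -> (B,0)->write 0,move R,goto B. Now: state=B, head=-3, tape[-5..1]=0000110 (head:   ^)
Step 14: in state B at pos -3, read 0 -> (B,0)->write 0,move R,goto B. Now: state=B, head=-2, tape[-5..1]=0000110 (head:    ^)
Step 15: in state B at pos -2, read 0 -> (B,0)->write 0,move R,goto B. Now: state=B, head=-1, tape[-5..1]=0000110 (head:     ^)
Step 16: in state B at pos -1, read 1 -> (B,1)->write 0,move R,goto C. Now: state=C, head=0, tape[-5..1]=0000010 (head:      ^)
Step 17: in state C at pos 0, read 1 -> (C,1)->write 1,move L,goto H. Now: state=H, head=-1, tape[-5..1]=0000010 (head:     ^)
State H reached at step 17; 17 <= 22 -> yes

Answer: yes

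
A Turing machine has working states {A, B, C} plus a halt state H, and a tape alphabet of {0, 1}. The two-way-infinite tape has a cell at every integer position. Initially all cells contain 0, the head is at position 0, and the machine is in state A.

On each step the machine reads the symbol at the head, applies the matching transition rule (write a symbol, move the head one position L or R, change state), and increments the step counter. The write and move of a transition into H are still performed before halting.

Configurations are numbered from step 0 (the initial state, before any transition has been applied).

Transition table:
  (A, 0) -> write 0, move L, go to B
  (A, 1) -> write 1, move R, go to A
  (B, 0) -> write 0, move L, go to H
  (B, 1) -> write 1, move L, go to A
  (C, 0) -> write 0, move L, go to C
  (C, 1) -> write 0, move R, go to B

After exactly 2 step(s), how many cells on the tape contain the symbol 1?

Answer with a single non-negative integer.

Step 1: in state A at pos 0, read 0 -> (A,0)->write 0,move L,goto B. Now: state=B, head=-1, tape[-2..1]=0000 (head:  ^)
Step 2: in state B at pos -1, read 0 -> (B,0)->write 0,move L,goto H. Now: state=H, head=-2, tape[-3..1]=00000 (head:  ^)
No cell contains 1 after step 2 -> 0 cell(s)

Answer: 0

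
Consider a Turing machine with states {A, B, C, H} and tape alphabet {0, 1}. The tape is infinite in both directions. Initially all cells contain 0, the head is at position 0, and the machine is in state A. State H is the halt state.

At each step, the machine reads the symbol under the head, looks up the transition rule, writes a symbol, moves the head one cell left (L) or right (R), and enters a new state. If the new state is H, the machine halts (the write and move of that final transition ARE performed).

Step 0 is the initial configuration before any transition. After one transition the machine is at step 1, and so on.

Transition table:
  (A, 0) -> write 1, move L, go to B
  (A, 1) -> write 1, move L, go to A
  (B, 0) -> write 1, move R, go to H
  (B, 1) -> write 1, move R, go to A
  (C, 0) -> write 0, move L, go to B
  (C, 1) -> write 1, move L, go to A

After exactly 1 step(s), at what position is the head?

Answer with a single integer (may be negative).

Step 1: in state A at pos 0, read 0 -> (A,0)->write 1,move L,goto B. Now: state=B, head=-1, tape[-2..1]=0010 (head:  ^)

Answer: -1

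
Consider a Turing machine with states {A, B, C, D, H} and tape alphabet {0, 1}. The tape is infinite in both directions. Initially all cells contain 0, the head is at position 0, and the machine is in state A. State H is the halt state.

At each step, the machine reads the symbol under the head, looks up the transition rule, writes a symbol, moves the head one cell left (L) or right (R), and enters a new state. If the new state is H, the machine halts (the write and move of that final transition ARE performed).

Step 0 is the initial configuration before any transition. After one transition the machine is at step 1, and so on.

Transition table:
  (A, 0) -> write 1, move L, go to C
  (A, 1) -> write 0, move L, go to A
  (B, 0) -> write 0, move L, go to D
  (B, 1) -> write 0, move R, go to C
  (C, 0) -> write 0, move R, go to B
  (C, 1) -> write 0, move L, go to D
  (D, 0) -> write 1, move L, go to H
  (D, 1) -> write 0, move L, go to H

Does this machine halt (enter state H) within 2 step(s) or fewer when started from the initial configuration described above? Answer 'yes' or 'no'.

Step 1: in state A at pos 0, read 0 -> (A,0)->write 1,move L,goto C. Now: state=C, head=-1, tape[-2..1]=0010 (head:  ^)
Step 2: in state C at pos -1, read 0 -> (C,0)->write 0,move R,goto B. Now: state=B, head=0, tape[-2..1]=0010 (head:   ^)
After 2 step(s): state = B (not H) -> not halted within 2 -> no

Answer: no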